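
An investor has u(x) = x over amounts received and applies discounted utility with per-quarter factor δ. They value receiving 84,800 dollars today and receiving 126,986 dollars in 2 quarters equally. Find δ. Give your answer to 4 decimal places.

δ ≈ 0.8172

Equating discounted utilities: u(84800) = δ^2·u(126986) ⇒ δ^2 = u(84800)/u(126986).
With u(x) = x: δ^2 = 84800/126986 = 0.66779.
Hence δ = (0.66779)^(1/2) = 0.817184.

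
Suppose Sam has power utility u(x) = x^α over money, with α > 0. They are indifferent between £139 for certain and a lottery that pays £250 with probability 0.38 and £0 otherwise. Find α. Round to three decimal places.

Since u(0) = 0, the lottery's EU is 0.38·250^α.
Indifference: 139^α = 0.38·250^α, so (139/250)^α = 0.38.
Take logs: α = ln 0.38 / ln(139/250) ≈ 1.64839.

α ≈ 1.648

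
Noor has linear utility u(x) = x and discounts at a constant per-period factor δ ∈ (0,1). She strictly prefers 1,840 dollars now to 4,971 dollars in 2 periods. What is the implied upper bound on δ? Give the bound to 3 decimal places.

δ < 0.608

The preference means 1840 > δ^2·4971.
Dividing by 4971: δ^2 < 0.37015. Both sides are positive, so the square root keeps the direction.
δ < (1840/4971)^(1/2) ≈ 0.608.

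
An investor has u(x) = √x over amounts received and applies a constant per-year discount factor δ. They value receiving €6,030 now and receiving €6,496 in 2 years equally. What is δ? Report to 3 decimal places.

δ ≈ 0.982

The payoff in 2 years is discounted by δ^2, so u(6030) = δ^2·u(6496) and δ^2 = u(6030)/u(6496).
Since u(x) = √x, δ^2 = √(6030/6496) = 0.96346.
Hence δ = (0.96346)^(1/2) = 0.98156.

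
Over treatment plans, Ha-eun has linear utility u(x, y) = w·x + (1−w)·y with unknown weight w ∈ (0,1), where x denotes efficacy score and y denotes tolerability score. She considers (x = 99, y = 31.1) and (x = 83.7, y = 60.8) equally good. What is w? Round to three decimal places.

w = 0.660

u(99,31.1) = u(83.7,60.8) means w·99 + (1−w)·31.1 = w·83.7 + (1−w)·60.8.
Collecting terms: w·15.3 = (1−w)·29.7.
Hence w = 29.7/(15.3+29.7) = 29.7/45 = 0.660.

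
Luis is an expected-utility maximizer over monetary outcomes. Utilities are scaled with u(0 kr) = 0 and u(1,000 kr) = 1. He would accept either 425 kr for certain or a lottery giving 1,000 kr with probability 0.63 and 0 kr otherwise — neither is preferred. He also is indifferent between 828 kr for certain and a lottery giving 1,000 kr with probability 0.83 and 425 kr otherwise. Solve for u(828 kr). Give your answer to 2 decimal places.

0.94

First, u(425 kr) = 0.63·u(1,000 kr) + 0.37·u(0 kr) = 0.63.
The second indifference gives u(828 kr) = 0.83·u(1,000 kr) + 0.17·u(425 kr) = 0.83·1.00 + 0.17·0.63 = 0.9371.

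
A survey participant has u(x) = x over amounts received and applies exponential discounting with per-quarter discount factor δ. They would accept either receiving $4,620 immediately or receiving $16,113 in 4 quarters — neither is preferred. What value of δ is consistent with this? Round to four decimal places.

The payoff in 4 quarters is discounted by δ^4, so u(4620) = δ^4·u(16113) and δ^4 = u(4620)/u(16113).
With u(x) = x: δ^4 = 4620/16113 = 0.28673.
Hence δ = (0.28673)^(1/4) = 0.731756.

δ ≈ 0.7318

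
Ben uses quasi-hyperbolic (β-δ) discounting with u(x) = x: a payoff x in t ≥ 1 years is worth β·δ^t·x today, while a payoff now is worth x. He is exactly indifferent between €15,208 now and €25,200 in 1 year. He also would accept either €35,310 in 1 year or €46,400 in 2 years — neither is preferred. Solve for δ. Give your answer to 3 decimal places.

δ ≈ 0.761

Both payoffs in the second observation are in the future, so β drops out: δ^1·35310 = δ^2·46400 ⇒ δ = 35310/46400 = 0.76099.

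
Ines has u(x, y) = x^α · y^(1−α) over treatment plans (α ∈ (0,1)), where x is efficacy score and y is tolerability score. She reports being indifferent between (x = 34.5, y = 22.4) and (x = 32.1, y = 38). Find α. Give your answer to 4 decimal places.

α ≈ 0.8800

The Cobb–Douglas utilities coincide, so 34.5^α·22.4^(1−α) = 32.1^α·38^(1−α).
Rearrange to (34.5/32.1)^α = (38/22.4)^(1−α) and take logs: α·0.0721033 = (1−α)·0.5285252.
So α/(1−α) = (0.5285252)/(0.0721033) = 7.3301111, and α = 7.3301111/8.3301111 ≈ 0.8800.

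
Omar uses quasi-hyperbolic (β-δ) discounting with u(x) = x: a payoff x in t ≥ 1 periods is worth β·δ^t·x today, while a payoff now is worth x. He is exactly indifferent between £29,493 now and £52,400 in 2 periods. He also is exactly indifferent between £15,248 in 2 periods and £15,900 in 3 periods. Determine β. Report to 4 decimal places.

From the later pair, β·δ^2·15248 = β·δ^3·15900; dividing through, δ = 15248/15900 = 0.95899.
The first indifference: 29493 = β·δ^2·52400, so β = 29493/(δ^2·52400) = 29493/(0.91967·52400) ≈ 0.6120.

β ≈ 0.6120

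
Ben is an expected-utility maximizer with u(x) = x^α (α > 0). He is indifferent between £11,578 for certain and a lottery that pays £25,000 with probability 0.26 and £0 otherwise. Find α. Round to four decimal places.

The lottery's expected utility is 0.26·u(25000) + 0.74·u(0) = 0.26·25000^α (since u(0) = 0 for α > 0).
Equating: 11578^α = 0.26·25000^α, i.e. 0.4631^α = 0.26.
α = ln(0.26) / ln(11578/25000) = -1.3470736/-0.7697691 ≈ 1.7500.

α ≈ 1.7500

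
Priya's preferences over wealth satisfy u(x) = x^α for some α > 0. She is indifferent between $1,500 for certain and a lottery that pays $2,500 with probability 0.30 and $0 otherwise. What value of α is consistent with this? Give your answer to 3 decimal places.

The lottery's expected utility is 0.30·u(2500) + 0.70·u(0) = 0.30·2500^α (since u(0) = 0 for α > 0).
Equating: 1500^α = 0.30·2500^α, i.e. 0.6000^α = 0.30.
Take logs: α = ln 0.30 / ln(1500/2500) ≈ 2.35692.

α ≈ 2.357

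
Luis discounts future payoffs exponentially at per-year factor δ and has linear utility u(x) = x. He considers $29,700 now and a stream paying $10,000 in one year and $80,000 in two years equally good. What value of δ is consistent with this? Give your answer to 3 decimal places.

Equating present values: 29700 = 10000δ + 80000δ².
So 80000δ² + 10000δ − 29700 = 0.
δ = (−10000 + √(10000² + 4·80000·29700)) / (2·80000) = (−10000 + √9604000000.00) / 160000 ≈ 0.550.

δ ≈ 0.550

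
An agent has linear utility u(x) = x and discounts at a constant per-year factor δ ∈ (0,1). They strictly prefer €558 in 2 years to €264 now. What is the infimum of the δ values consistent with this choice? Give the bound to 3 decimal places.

δ > 0.688

Under u(x) = x this choice says 264 < δ^2·558.
Dividing by 558: δ^2 > 0.47312. Both sides are positive, so the square root keeps the direction.
δ > (264/558)^(1/2) ≈ 0.688.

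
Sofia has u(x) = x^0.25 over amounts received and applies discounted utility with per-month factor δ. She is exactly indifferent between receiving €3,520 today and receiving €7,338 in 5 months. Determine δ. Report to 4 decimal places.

δ ≈ 0.9639

The payoff in 5 months is discounted by δ^5, so u(3520) = δ^5·u(7338) and δ^5 = u(3520)/u(7338).
Since u(x) = x^0.25, δ^5 = (3520/7338)^0.25 = 0.47969^0.25 = 0.83223.
Hence δ = (0.83223)^(1/5) = 0.963936.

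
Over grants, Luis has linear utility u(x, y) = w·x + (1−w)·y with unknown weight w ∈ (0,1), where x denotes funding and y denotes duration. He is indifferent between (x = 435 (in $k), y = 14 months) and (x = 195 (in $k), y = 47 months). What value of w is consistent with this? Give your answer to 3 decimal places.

Indifference: w·435 + (1−w)·14 = w·195 + (1−w)·47.
Rearranging, 240·w − 33·(1−w) = 0.
The marginal rate of substitution is 33/240, so w = 33/(240+33) = 0.121.

w = 0.121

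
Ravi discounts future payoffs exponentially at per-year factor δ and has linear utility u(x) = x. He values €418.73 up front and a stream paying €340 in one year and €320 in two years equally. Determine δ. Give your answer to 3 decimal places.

δ ≈ 0.730

The stream is worth 340δ + 320δ² today, so 340δ + 320δ² = 418.73.
So 320δ² + 340δ − 418.73 = 0.
δ = (−340 + √(340² + 4·320·418.73)) / (2·320) = (−340 + √651574.40) / 640 ≈ 0.730.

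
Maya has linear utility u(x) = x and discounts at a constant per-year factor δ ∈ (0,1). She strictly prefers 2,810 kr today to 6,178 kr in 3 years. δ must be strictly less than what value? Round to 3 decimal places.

δ < 0.769

Comparing present values: 2810 > δ^3·6178.
Dividing by 6178: δ^3 < 0.45484. Both sides are positive, so the cube root keeps the direction.
δ < (2810/6178)^(1/3) ≈ 0.769.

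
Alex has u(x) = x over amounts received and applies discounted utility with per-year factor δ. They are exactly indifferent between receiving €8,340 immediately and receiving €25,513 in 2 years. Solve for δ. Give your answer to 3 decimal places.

δ ≈ 0.572

Equating discounted utilities: u(8340) = δ^2·u(25513) ⇒ δ^2 = u(8340)/u(25513).
With u(x) = x: δ^2 = 8340/25513 = 0.32689.
So δ = 0.32689^(1/2) ≈ 0.572.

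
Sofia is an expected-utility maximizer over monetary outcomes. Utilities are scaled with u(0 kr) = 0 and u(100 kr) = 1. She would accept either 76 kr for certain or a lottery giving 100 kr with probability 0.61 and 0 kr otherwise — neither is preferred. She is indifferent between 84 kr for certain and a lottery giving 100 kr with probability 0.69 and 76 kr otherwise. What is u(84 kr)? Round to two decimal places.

From the first indifference, u(76 kr) = 0.61·u(100 kr) + 0.39·u(0 kr) = 0.61·1 + 0.39·0 = 0.61.
The second indifference gives u(84 kr) = 0.69·u(100 kr) + 0.31·u(76 kr) = 0.69·1.00 + 0.31·0.61 = 0.8791.

0.88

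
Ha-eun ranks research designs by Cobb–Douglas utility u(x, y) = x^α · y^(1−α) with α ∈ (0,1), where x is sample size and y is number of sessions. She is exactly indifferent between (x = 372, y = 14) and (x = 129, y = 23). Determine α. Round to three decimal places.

α ≈ 0.319

Indifference: 372^α · 14^(1−α) = 129^α · 23^(1−α).
Rearrange to (372/129)^α = (23/14)^(1−α) and take logs: α·1.059081 = (1−α)·0.496437.
So α/(1−α) = (0.496437)/(1.059081) = 0.468743, and α = 0.468743/1.468743 ≈ 0.319.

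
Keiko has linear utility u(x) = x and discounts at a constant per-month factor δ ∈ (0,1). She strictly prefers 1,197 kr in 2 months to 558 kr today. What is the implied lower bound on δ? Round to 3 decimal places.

Comparing present values: 558 < δ^2·1197.
Dividing by 1197: δ^2 > 0.46617. Both sides are positive, so the square root keeps the direction.
δ > 0.46617^(1/2) = 0.683.

δ > 0.683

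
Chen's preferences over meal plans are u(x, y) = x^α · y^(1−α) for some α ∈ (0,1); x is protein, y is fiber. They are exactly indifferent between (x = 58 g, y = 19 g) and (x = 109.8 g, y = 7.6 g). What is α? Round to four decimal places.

Set the two utilities equal: 58^α·19^(1−α) = 109.8^α·7.6^(1−α).
Rearrange to (58/109.8)^α = (7.6/19)^(1−α) and take logs: α·-0.6382175 = (1−α)·-0.9162907.
With A = -0.6382175 and B = -0.9162907: α·A = (1−α)·B, so α = B/(A+B) = -0.9162907/-1.5545082 ≈ 0.5894.

α ≈ 0.5894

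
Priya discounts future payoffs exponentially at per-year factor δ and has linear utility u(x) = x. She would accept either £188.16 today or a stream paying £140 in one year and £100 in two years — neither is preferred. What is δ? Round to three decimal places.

The stream is worth 140δ + 100δ² today, so 140δ + 100δ² = 188.16.
So 100δ² + 140δ − 188.16 = 0.
By the quadratic formula (taking the positive root), δ = (−140 + √94864.00) / 200 ≈ 0.840.

δ ≈ 0.840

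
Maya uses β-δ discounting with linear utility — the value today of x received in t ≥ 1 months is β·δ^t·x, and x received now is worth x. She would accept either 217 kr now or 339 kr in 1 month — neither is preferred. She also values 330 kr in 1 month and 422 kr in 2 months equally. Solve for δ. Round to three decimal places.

Both payoffs in the second observation are in the future, so β drops out: δ^1·330 = δ^2·422 ⇒ δ = 330/422 = 0.78199.

δ ≈ 0.782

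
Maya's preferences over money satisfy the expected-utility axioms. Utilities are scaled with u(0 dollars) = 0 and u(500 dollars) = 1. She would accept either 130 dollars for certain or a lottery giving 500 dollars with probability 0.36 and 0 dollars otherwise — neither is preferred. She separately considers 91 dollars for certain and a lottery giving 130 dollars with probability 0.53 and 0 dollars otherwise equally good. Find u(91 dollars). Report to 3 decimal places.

0.191

From the first indifference, u(130 dollars) = 0.36·u(500 dollars) + 0.64·u(0 dollars) = 0.36·1 + 0.64·0 = 0.36.
Chaining: u(91 dollars) = 0.53·0.36 + 0.47·0.00 = 0.1908.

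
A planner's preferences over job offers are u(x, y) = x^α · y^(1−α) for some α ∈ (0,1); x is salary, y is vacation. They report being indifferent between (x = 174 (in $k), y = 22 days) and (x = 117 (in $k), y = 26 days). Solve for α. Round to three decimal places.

α ≈ 0.296

The Cobb–Douglas utilities coincide, so 174^α·22^(1−α) = 117^α·26^(1−α).
(174/117)^α = (26/22)^(1−α); take logs: α·ln(174/117) = (1−α)·ln(26/22), i.e. α·0.396881 = (1−α)·0.167054.
Thus α·(0.563935) = 0.167054, so α = 0.167054/0.563935 ≈ 0.296.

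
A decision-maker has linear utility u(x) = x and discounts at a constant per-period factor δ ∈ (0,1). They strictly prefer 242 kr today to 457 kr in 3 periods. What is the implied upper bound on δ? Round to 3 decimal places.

Under u(x) = x this choice says 242 > δ^3·457.
So δ^3 < 242/457 = 0.52954; taking the cube root of both positive sides preserves the inequality.
δ < 0.52954^(1/3) = 0.809.

δ < 0.809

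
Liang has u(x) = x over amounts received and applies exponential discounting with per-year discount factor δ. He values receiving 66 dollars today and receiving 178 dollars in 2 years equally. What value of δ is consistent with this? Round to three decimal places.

δ ≈ 0.609

Indifference means u(66) = δ^2 · u(178), so δ^2 = u(66)/u(178).
With u(x) = x: δ^2 = 66/178 = 0.37079.
Hence δ = (0.37079)^(1/2) = 0.60892.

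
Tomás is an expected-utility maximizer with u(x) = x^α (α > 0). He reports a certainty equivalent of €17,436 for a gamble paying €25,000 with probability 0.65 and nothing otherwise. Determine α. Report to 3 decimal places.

α ≈ 1.195

Since u(0) = 0, the lottery's EU is 0.65·25000^α.
Equating: 17436^α = 0.65·25000^α, i.e. 0.6974^α = 0.65.
α = ln(0.65) / ln(17436/25000) = -0.430783/-0.360339 ≈ 1.195.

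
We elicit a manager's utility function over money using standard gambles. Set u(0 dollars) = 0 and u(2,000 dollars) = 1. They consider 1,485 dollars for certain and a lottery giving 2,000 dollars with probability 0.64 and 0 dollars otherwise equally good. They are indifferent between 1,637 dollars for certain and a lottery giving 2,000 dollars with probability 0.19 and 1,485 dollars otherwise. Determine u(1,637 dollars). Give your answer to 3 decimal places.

First, u(1,485 dollars) = 0.64·u(2,000 dollars) + 0.36·u(0 dollars) = 0.64.
Then u(1,637 dollars) = 0.19·u(2,000 dollars) + 0.81·u(1,485 dollars) = 0.19·1.00 + 0.81·0.64 = 0.7084.

0.708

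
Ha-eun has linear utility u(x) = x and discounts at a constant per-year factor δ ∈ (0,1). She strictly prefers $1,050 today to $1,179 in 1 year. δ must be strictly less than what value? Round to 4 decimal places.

δ < 0.8906

Comparing present values: 1050 > δ·1179.
So δ < 1050/1179 = 0.89059.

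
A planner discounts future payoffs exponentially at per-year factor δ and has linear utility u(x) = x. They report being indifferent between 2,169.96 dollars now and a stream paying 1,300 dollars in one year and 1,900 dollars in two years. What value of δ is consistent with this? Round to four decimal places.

Present value of the stream is 1300·δ + 1900·δ². Indifference gives 1300δ + 1900δ² = 2169.96.
Rearranged: 1900δ² + 1300δ − 2169.96 = 0.
δ = (−1300 + √(1300² + 4·1900·2169.96)) / (2·1900) = (−1300 + √18181696.00) / 3800 ≈ 0.7800.

δ ≈ 0.7800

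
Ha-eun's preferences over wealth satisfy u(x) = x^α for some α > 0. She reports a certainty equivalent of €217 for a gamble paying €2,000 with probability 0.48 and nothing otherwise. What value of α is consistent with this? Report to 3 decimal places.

α ≈ 0.330

Since u(0) = 0, the lottery's EU is 0.48·2000^α.
Setting u(217) equal to that: 217^α = 0.48·2000^α ⇒ (217/2000)^α = 0.48.
Taking logs: α·ln(217/2000) = ln(0.48), so α = -0.733969 / -2.221005 ≈ 0.330.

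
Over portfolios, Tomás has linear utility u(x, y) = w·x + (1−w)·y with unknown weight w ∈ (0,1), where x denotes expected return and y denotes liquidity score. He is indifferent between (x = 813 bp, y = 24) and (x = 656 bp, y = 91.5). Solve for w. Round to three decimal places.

u(813,24) = u(656,91.5) means w·813 + (1−w)·24 = w·656 + (1−w)·91.5.
w·(813−656) = (1−w)·(91.5−24), i.e. w·157 = (1−w)·67.5.
Hence w = 67.5/(157+67.5) = 67.5/224.5 = 0.301.

w = 0.301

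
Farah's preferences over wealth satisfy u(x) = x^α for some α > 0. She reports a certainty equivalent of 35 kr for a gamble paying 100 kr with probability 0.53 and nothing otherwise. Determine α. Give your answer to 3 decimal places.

Since u(0) = 0, the lottery's EU is 0.53·100^α.
Equating: 35^α = 0.53·100^α, i.e. 0.3500^α = 0.53.
α = ln(0.53) / ln(35/100) = -0.634878/-1.049822 ≈ 0.605.

α ≈ 0.605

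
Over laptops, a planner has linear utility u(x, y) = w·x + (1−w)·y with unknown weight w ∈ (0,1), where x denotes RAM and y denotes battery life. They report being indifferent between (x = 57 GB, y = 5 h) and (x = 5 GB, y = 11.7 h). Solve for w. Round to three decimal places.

w = 0.114

u(57,5) = u(5,11.7) means w·57 + (1−w)·5 = w·5 + (1−w)·11.7.
Rearranging, 52·w − 6.7·(1−w) = 0.
Hence w = 6.7/(52+6.7) = 6.7/58.7 = 0.114.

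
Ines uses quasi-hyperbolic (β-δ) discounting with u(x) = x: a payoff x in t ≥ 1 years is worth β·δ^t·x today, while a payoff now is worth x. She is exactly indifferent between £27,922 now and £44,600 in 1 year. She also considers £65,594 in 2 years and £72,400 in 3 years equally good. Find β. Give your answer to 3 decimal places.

β ≈ 0.691

Both payoffs in the second observation are in the future, so β drops out: δ^2·65594 = δ^3·72400 ⇒ δ = 65594/72400 = 0.90599.
Substituting δ into 27922 = β·δ·44600: β = 27922/(40407.354) ≈ 0.691.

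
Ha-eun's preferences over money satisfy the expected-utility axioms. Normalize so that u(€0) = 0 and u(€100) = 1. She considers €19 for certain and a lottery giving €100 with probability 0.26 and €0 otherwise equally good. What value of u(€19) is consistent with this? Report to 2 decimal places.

0.26

By the standard-gamble method, u(€19) is just the indifference probability on the best outcome: 0.26.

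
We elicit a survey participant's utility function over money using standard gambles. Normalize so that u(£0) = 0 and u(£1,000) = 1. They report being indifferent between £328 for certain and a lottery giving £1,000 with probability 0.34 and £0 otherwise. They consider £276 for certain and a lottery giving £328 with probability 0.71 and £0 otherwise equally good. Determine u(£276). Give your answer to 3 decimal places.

The first gamble pins u(£328): it must equal 0.34·1 + 0.66·0 = 0.34.
Then u(£276) = 0.71·u(£328) + 0.29·u(£0) = 0.71·0.34 + 0.29·0.00 = 0.2414.

0.241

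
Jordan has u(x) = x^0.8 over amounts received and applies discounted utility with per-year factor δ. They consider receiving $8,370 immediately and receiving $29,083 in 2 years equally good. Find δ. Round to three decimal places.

δ ≈ 0.608

Equating discounted utilities: u(8370) = δ^2·u(29083) ⇒ δ^2 = u(8370)/u(29083).
With u(x) = x^0.8: δ^2 = 8370^0.8/29083^0.8 = (8370/29083)^0.8 = 0.36921.
Hence δ = (0.36921)^(1/2) = 0.60762.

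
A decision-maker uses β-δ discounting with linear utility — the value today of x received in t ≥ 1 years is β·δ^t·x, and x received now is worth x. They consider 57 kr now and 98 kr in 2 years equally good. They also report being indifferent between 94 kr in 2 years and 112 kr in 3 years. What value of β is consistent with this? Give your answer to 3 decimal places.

The second indifference involves only future payoffs, so β cancels: β·δ^2·94 = β·δ^3·112, giving δ = 94/112 = 0.83929.
Now use the now-vs-future pair: 57 = β·δ^2·98 gives β = 57/(0.70440·98) ≈ 0.826.

β ≈ 0.826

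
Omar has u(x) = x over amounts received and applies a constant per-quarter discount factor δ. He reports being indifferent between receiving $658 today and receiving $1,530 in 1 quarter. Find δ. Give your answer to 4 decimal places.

Equating discounted utilities: u(658) = δ·u(1530) ⇒ δ = u(658)/u(1530).
With u(x) = x: δ = 658/1530 = 0.43007.

δ ≈ 0.4301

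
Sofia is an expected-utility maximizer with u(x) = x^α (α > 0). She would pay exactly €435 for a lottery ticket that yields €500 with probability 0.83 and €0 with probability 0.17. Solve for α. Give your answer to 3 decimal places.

EU(lottery) = 0.83·500^α + 0.17·0 = 0.83·500^α.
Indifference: 435^α = 0.83·500^α, so (435/500)^α = 0.83.
Taking logs: α·ln(435/500) = ln(0.83), so α = -0.186330 / -0.139262 ≈ 1.338.

α ≈ 1.338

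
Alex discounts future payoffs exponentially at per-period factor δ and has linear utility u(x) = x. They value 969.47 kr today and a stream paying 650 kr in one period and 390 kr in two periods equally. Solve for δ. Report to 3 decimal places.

δ ≈ 0.950

Equating present values: 969.47 = 650δ + 390δ².
Rearranged: 390δ² + 650δ − 969.47 = 0.
The positive root is δ = [−650 + √(650² + 4·390·969.47)] / (2·390) = (−650 + 1390.997)/780 ≈ 0.950.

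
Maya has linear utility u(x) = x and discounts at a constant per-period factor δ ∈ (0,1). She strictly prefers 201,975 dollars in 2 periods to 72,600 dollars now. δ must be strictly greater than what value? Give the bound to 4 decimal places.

Comparing present values: 72600 < δ^2·201975.
Hence δ^2 > 72600/201975 = 0.35945, and x ↦ x^(1/2) is increasing on (0,∞).
δ > 0.35945^(1/2) = 0.5995.

δ > 0.5995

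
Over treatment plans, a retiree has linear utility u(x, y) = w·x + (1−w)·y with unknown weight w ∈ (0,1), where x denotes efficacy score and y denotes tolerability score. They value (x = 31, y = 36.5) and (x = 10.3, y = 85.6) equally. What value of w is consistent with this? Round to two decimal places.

w = 0.70

Indifference: w·31 + (1−w)·36.5 = w·10.3 + (1−w)·85.6.
Rearranging, 20.7·w − 49.1·(1−w) = 0.
Hence w = 49.1/(20.7+49.1) = 49.1/69.8 = 0.70.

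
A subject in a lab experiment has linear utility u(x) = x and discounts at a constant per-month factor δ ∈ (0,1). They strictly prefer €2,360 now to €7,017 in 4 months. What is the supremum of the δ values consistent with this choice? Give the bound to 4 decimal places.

δ < 0.7615

The preference means 2360 > δ^4·7017.
Dividing by 7017: δ^4 < 0.33633. Both sides are positive, so the 4th root keeps the direction.
δ < (2360/7017)^(1/4) ≈ 0.7615.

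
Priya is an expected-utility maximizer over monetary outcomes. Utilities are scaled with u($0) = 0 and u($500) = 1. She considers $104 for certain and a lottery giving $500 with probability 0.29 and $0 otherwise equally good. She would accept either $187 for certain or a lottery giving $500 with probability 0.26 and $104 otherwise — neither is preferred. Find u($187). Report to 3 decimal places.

0.475

The first gamble pins u($104): it must equal 0.29·1 + 0.71·0 = 0.29.
The second indifference gives u($187) = 0.26·u($500) + 0.74·u($104) = 0.26·1.00 + 0.74·0.29 = 0.4746.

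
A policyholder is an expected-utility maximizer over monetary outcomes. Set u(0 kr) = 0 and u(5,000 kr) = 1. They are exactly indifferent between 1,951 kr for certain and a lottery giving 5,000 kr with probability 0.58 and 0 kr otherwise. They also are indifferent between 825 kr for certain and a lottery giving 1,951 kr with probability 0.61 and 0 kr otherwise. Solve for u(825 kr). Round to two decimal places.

0.35

The first gamble pins u(1,951 kr): it must equal 0.58·1 + 0.42·0 = 0.58.
The second indifference gives u(825 kr) = 0.61·u(1,951 kr) + 0.39·u(0 kr) = 0.61·0.58 + 0.39·0.00 = 0.3538.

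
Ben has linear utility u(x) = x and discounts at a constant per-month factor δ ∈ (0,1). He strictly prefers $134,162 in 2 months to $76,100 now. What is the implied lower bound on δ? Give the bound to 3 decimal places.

δ > 0.753

Comparing present values: 76100 < δ^2·134162.
So δ^2 > 76100/134162 = 0.56722; taking the square root of both positive sides preserves the inequality.
δ > (76100/134162)^(1/2) ≈ 0.753.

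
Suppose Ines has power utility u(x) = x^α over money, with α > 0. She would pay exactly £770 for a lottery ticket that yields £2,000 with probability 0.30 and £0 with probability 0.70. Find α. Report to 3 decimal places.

EU(lottery) = 0.30·2000^α + 0.70·0 = 0.30·2000^α.
Setting u(770) equal to that: 770^α = 0.30·2000^α ⇒ (770/2000)^α = 0.30.
Take logs: α = ln 0.30 / ln(770/2000) ≈ 1.26135.

α ≈ 1.261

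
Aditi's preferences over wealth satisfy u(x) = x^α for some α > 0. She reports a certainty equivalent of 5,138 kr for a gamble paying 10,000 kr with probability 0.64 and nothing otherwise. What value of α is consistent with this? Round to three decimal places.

Since u(0) = 0, the lottery's EU is 0.64·10000^α.
Indifference: 5138^α = 0.64·10000^α, so (5138/10000)^α = 0.64.
Taking logs: α·ln(5138/10000) = ln(0.64), so α = -0.446287 / -0.665921 ≈ 0.670.

α ≈ 0.670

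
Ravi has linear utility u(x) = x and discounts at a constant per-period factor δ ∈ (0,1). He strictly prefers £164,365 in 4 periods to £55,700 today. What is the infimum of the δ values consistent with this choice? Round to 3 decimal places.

δ > 0.763

Under u(x) = x this choice says 55700 < δ^4·164365.
Dividing by 164365: δ^4 > 0.33888. Both sides are positive, so the 4th root keeps the direction.
δ > 0.33888^(1/4) = 0.763.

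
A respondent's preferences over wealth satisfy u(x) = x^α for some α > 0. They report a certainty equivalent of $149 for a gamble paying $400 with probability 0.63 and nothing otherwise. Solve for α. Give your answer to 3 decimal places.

α ≈ 0.468

The lottery's expected utility is 0.63·u(400) + 0.37·u(0) = 0.63·400^α (since u(0) = 0 for α > 0).
Indifference: 149^α = 0.63·400^α, so (149/400)^α = 0.63.
Taking logs: α·ln(149/400) = ln(0.63), so α = -0.462035 / -0.987518 ≈ 0.468.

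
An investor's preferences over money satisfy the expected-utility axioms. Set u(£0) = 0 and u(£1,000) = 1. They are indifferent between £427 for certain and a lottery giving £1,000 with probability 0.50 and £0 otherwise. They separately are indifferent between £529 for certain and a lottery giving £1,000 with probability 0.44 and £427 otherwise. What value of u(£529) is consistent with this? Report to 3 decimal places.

First, u(£427) = 0.50·u(£1,000) + 0.50·u(£0) = 0.50.
Chaining: u(£529) = 0.44·1.00 + 0.56·0.50 = 0.7200.

0.720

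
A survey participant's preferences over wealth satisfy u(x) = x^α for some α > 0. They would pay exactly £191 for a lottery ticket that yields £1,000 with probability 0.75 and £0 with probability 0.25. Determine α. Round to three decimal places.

α ≈ 0.174

Since u(0) = 0, the lottery's EU is 0.75·1000^α.
Setting u(191) equal to that: 191^α = 0.75·1000^α ⇒ (191/1000)^α = 0.75.
Take logs: α = ln 0.75 / ln(191/1000) ≈ 0.17378.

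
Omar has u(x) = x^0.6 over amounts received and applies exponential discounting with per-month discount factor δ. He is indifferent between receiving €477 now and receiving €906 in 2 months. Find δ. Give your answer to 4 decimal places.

δ ≈ 0.8249

Indifference means u(477) = δ^2 · u(906), so δ^2 = u(477)/u(906).
With u(x) = x^0.6: δ^2 = 477^0.6/906^0.6 = (477/906)^0.6 = 0.68051.
Hence δ = (0.68051)^(1/2) = 0.824930.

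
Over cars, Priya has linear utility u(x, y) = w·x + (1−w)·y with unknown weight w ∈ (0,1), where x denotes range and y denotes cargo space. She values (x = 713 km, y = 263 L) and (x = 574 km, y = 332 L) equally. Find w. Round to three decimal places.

u(713,263) = u(574,332) means w·713 + (1−w)·263 = w·574 + (1−w)·332.
Collecting terms: w·139 = (1−w)·69.
So w/(1−w) = 69/139 = 0.4964, giving w = 69/(139+69) = 0.332.

w = 0.332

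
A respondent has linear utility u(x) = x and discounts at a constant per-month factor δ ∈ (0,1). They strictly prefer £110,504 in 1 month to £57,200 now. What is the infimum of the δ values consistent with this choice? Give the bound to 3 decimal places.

δ > 0.518

The preference means 57200 < δ·110504.
Dividing through by 110504 gives δ > 0.51763.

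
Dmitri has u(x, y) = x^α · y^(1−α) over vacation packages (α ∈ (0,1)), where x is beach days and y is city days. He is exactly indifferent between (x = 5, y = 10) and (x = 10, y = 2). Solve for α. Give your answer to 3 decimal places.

α ≈ 0.699

The Cobb–Douglas utilities coincide, so 5^α·10^(1−α) = 10^α·2^(1−α).
(5/10)^α = (2/10)^(1−α); take logs: α·ln(5/10) = (1−α)·ln(2/10), i.e. α·-0.693147 = (1−α)·-1.609438.
With A = -0.693147 and B = -1.609438: α·A = (1−α)·B, so α = B/(A+B) = -1.609438/-2.302585 ≈ 0.699.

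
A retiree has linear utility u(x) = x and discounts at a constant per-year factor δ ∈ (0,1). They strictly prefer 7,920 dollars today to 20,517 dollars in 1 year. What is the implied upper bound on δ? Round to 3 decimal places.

The preference means 7920 > δ·20517.
So δ < 7920/20517 = 0.38602.

δ < 0.386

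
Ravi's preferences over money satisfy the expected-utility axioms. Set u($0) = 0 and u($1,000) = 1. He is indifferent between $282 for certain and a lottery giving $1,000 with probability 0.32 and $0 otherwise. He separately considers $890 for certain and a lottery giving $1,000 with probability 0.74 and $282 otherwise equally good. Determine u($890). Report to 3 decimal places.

From the first indifference, u($282) = 0.32·u($1,000) + 0.68·u($0) = 0.32·1 + 0.68·0 = 0.32.
Then u($890) = 0.74·u($1,000) + 0.26·u($282) = 0.74·1.00 + 0.26·0.32 = 0.8232.

0.823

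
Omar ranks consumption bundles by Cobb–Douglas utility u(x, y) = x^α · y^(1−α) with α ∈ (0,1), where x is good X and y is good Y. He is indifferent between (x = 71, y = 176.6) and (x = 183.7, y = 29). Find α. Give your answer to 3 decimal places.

α ≈ 0.655

The Cobb–Douglas utilities coincide, so 71^α·176.6^(1−α) = 183.7^α·29^(1−α).
(71/183.7)^α = (29/176.6)^(1−α); take logs: α·ln(71/183.7) = (1−α)·ln(29/176.6), i.e. α·-0.950624 = (1−α)·-1.806591.
With A = -0.950624 and B = -1.806591: α·A = (1−α)·B, so α = B/(A+B) = -1.806591/-2.757215 ≈ 0.655.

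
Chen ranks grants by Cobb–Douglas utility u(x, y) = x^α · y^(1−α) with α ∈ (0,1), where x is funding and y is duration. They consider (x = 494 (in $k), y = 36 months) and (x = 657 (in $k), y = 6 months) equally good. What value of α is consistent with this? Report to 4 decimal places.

α ≈ 0.8627

Indifference: 494^α · 36^(1−α) = 657^α · 6^(1−α).
(494/657)^α = (6/36)^(1−α); take logs: α·ln(494/657) = (1−α)·ln(6/36), i.e. α·-0.2851485 = (1−α)·-1.7917595.
Thus α·(-2.0769080) = -1.7917595, so α = -1.7917595/-2.0769080 ≈ 0.8627.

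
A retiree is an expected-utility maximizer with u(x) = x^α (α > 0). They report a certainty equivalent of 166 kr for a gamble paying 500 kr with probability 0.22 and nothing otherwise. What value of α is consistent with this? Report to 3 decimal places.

α ≈ 1.373

The lottery's expected utility is 0.22·u(500) + 0.78·u(0) = 0.22·500^α (since u(0) = 0 for α > 0).
Setting u(166) equal to that: 166^α = 0.22·500^α ⇒ (166/500)^α = 0.22.
Taking logs: α·ln(166/500) = ln(0.22), so α = -1.514128 / -1.102620 ≈ 1.373.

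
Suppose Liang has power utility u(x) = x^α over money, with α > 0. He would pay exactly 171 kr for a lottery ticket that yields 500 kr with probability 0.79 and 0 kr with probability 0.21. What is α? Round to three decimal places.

α ≈ 0.220

The lottery's expected utility is 0.79·u(500) + 0.21·u(0) = 0.79·500^α (since u(0) = 0 for α > 0).
Indifference: 171^α = 0.79·500^α, so (171/500)^α = 0.79.
α = ln(0.79) / ln(171/500) = -0.235722/-1.072945 ≈ 0.220.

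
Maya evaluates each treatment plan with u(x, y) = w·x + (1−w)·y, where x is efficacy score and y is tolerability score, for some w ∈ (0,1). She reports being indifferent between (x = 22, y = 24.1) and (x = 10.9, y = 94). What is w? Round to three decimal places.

w = 0.863

u(22,24.1) = u(10.9,94) means w·22 + (1−w)·24.1 = w·10.9 + (1−w)·94.
Rearranging, 11.1·w − 69.9·(1−w) = 0.
Hence w = 69.9/(11.1+69.9) = 69.9/81 = 0.863.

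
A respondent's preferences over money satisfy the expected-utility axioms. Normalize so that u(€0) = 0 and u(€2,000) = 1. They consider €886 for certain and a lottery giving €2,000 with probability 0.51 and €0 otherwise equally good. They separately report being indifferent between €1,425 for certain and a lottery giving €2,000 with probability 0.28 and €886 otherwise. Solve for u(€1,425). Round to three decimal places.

0.647

From the first indifference, u(€886) = 0.51·u(€2,000) + 0.49·u(€0) = 0.51·1 + 0.49·0 = 0.51.
The second indifference gives u(€1,425) = 0.28·u(€2,000) + 0.72·u(€886) = 0.28·1.00 + 0.72·0.51 = 0.6472.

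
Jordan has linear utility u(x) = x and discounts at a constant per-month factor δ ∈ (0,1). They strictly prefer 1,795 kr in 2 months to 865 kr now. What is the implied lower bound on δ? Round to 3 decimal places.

δ > 0.694

Comparing present values: 865 < δ^2·1795.
Dividing by 1795: δ^2 > 0.48189. Both sides are positive, so the square root keeps the direction.
δ > 0.48189^(1/2) = 0.694.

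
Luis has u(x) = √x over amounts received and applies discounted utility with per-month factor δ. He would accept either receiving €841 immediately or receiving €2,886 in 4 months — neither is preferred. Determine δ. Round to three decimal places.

Indifference means u(841) = δ^4 · u(2886), so δ^4 = u(841)/u(2886).
With u(x) = √x: δ^4 = √841/√2886 = √(841/2886) = 0.53982.
Hence δ = (0.53982)^(1/4) = 0.85716.

δ ≈ 0.857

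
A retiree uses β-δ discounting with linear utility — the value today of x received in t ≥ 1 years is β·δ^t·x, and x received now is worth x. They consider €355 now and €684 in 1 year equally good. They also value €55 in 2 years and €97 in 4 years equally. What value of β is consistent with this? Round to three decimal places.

β ≈ 0.689

From the later pair, β·δ^2·55 = β·δ^4·97; dividing through, δ^2 = 55/97 = 0.56701, so δ = 0.75300.
Now use the now-vs-future pair: 355 = β·δ·684 gives β = 355/(0.75300·684) ≈ 0.689.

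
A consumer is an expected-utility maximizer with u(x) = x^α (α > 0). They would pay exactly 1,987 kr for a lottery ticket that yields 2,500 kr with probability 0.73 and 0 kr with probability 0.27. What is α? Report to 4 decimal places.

α ≈ 1.3703

EU(lottery) = 0.73·2500^α + 0.27·0 = 0.73·2500^α.
Setting u(1987) equal to that: 1987^α = 0.73·2500^α ⇒ (1987/2500)^α = 0.73.
Take logs: α = ln 0.73 / ln(1987/2500) ≈ 1.370305.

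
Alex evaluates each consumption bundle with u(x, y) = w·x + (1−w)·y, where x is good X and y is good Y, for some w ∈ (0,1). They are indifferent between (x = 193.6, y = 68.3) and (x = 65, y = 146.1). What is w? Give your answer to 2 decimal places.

w = 0.38

Equating utilities: w·193.6 + (1−w)·68.3 = w·65 + (1−w)·146.1.
Rearranging, 128.6·w − 77.8·(1−w) = 0.
The marginal rate of substitution is 77.8/128.6, so w = 77.8/(128.6+77.8) = 0.38.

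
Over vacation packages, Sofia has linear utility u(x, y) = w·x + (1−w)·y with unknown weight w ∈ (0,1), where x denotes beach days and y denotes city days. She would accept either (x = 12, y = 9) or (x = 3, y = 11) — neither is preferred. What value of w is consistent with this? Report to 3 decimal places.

w = 0.182

Indifference: w·12 + (1−w)·9 = w·3 + (1−w)·11.
Rearranging, 9·w − 2·(1−w) = 0.
So w/(1−w) = 2/9 = 0.2222, giving w = 2/(9+2) = 0.182.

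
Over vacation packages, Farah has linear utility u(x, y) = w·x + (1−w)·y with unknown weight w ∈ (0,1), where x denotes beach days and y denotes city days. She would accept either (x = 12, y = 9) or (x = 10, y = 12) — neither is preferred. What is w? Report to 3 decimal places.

Indifference: w·12 + (1−w)·9 = w·10 + (1−w)·12.
Collecting terms: w·2 = (1−w)·3.
Hence w = 3/(2+3) = 3/5 = 0.600.

w = 0.600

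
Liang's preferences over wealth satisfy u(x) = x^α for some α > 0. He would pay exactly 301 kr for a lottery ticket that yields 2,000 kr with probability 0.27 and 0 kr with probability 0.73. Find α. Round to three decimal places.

α ≈ 0.691

The lottery's expected utility is 0.27·u(2000) + 0.73·u(0) = 0.27·2000^α (since u(0) = 0 for α > 0).
Setting u(301) equal to that: 301^α = 0.27·2000^α ⇒ (301/2000)^α = 0.27.
Taking logs: α·ln(301/2000) = ln(0.27), so α = -1.309333 / -1.893792 ≈ 0.691.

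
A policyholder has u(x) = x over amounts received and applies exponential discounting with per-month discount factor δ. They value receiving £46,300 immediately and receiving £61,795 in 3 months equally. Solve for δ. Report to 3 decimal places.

Indifference means u(46300) = δ^3 · u(61795), so δ^3 = u(46300)/u(61795).
With u(x) = x: δ^3 = 46300/61795 = 0.74925.
Taking the cube root: δ = 0.74925^(1/3) ≈ 0.908.

δ ≈ 0.908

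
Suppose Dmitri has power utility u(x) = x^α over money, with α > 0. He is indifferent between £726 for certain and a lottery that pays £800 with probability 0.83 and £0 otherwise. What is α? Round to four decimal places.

The lottery's expected utility is 0.83·u(800) + 0.17·u(0) = 0.83·800^α (since u(0) = 0 for α > 0).
Indifference: 726^α = 0.83·800^α, so (726/800)^α = 0.83.
α = ln(0.83) / ln(726/800) = -0.1863296/-0.0970617 ≈ 1.9197.

α ≈ 1.9197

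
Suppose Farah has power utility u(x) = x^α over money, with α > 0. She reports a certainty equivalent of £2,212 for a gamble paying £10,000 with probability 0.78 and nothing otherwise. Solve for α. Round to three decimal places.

α ≈ 0.165

The lottery's expected utility is 0.78·u(10000) + 0.22·u(0) = 0.78·10000^α (since u(0) = 0 for α > 0).
Equating: 2212^α = 0.78·10000^α, i.e. 0.2212^α = 0.78.
α = ln(0.78) / ln(2212/10000) = -0.248461/-1.508688 ≈ 0.165.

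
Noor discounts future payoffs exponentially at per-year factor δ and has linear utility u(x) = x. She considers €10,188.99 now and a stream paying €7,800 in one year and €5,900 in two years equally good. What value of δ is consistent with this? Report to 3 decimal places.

Present value of the stream is 7800·δ + 5900·δ². Indifference gives 7800δ + 5900δ² = 10188.99.
So 5900δ² + 7800δ − 10188.99 = 0.
δ = (−7800 + √(7800² + 4·5900·10188.99)) / (2·5900) = (−7800 + √301300164.00) / 11800 ≈ 0.810.

δ ≈ 0.810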